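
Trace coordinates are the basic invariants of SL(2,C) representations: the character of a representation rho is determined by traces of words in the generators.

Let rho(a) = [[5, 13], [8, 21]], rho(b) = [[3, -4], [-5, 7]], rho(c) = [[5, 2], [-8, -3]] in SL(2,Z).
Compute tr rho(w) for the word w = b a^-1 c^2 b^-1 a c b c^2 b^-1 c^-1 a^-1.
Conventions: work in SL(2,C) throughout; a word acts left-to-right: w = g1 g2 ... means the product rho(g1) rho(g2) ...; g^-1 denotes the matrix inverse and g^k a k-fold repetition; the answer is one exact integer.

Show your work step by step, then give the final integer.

-42986941298

rho(b) = [[3, -4], [-5, 7]]
... * rho(a^-1) = [[21, -13], [-8, 5]]  ->  [[95, -59], [-161, 100]]
... * rho(c) = [[5, 2], [-8, -3]]  ->  [[947, 367], [-1605, -622]]
... * rho(c) = [[5, 2], [-8, -3]]  ->  [[1799, 793], [-3049, -1344]]
... * rho(b^-1) = [[7, 4], [5, 3]]  ->  [[16558, 9575], [-28063, -16228]]
... * rho(a) = [[5, 13], [8, 21]]  ->  [[159390, 416329], [-270139, -705607]]
... * rho(c) = [[5, 2], [-8, -3]]  ->  [[-2533682, -930207], [4294161, 1576543]]
... * rho(b) = [[3, -4], [-5, 7]]  ->  [[-2950011, 3623279], [4999768, -6140843]]
... * rho(c) = [[5, 2], [-8, -3]]  ->  [[-43736287, -16769859], [74125584, 28422065]]
... * rho(c) = [[5, 2], [-8, -3]]  ->  [[-84522563, -37162997], [143251400, 62984973]]
... * rho(b^-1) = [[7, 4], [5, 3]]  ->  [[-777472926, -449579243], [1317684665, 761960519]]
... * rho(c^-1) = [[-3, -2], [8, 5]]  ->  [[-1264215166, -692950363], [2142630157, 1174433265]]
... * rho(a^-1) = [[21, -13], [-8, 5]]  ->  [[-21004915582, 12970045343], [35599767177, -21982025716]]
tr = -21004915582 + -21982025716 = -42986941298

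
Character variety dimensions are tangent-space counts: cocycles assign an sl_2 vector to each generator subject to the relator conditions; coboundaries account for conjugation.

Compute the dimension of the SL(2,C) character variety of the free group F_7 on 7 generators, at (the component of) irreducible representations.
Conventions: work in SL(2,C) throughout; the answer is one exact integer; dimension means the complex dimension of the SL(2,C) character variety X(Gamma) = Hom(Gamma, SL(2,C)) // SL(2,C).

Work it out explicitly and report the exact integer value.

Here Gamma is free of rank 7 — no relator constrains a cocycle.
Z^1(Gamma, Ad rho) = (sl_2)^7: a cocycle is a free choice of one sl_2 vector per generator, so dim Z^1 = 3*7 = 21.
dim B^1 = 3: the coboundary map is injective because an irreducible image has centralizer 0 in sl_2.
dim X = dim H^1 = dim Z^1 - dim B^1 = 21 - 3 = 18.

18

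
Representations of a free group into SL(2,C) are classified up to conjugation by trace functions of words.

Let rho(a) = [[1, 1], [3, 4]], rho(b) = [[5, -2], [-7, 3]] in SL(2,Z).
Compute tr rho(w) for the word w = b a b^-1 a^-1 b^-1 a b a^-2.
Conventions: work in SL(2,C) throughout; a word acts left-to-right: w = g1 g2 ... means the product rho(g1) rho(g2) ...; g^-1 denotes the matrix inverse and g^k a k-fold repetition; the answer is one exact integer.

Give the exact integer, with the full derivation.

rho(b) = [[5, -2], [-7, 3]]
... * rho(a) = [[1, 1], [3, 4]]  ->  [[-1, -3], [2, 5]]
... * rho(b^-1) = [[3, 2], [7, 5]]  ->  [[-24, -17], [41, 29]]
... * rho(a^-1) = [[4, -1], [-3, 1]]  ->  [[-45, 7], [77, -12]]
... * rho(b^-1) = [[3, 2], [7, 5]]  ->  [[-86, -55], [147, 94]]
... * rho(a) = [[1, 1], [3, 4]]  ->  [[-251, -306], [429, 523]]
... * rho(b) = [[5, -2], [-7, 3]]  ->  [[887, -416], [-1516, 711]]
... * rho(a^-1) = [[4, -1], [-3, 1]]  ->  [[4796, -1303], [-8197, 2227]]
... * rho(a^-1) = [[4, -1], [-3, 1]]  ->  [[23093, -6099], [-39469, 10424]]
tr = 23093 + 10424 = 33517

33517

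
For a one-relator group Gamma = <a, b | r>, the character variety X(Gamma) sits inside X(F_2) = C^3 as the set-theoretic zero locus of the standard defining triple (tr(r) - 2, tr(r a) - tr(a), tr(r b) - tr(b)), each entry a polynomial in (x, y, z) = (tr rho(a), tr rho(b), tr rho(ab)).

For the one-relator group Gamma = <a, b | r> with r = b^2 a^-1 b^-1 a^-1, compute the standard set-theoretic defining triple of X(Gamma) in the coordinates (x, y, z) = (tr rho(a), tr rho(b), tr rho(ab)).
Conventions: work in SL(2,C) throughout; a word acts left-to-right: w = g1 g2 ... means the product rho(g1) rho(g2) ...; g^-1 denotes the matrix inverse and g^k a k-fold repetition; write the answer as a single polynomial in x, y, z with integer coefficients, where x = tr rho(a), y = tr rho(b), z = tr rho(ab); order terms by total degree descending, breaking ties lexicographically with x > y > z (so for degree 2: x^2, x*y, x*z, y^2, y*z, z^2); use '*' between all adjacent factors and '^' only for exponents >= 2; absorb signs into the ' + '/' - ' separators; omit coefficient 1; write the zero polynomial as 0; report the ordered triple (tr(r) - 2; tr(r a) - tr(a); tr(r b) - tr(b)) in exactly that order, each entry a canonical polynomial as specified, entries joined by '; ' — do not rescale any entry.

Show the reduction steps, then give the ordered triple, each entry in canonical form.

x*y^2*z - y^3 - y*z^2 - x*z + 3*y - 2; x*y - x - z; x*y^3*z - y^4 - y^2*z^2 - 2*x*y*z + 4*y^2 + z^2 - y - 2

tr(b^2) = tr(b)*tr(b) - tr(1)   [square of b] = y^2 - 2
tr(b^2 a) = tr(b)*tr(a b) - tr(a)   [square of b] = y*z - x
tr(b^2 a^-1) = tr(b^2)*tr(a) - tr(b^2 a)   [inverse elimination on a] = x*y^2 - y*z - x
tr(a^-1 b^2 a^-1) = tr(b^2 a^-1)*tr(a) - tr(b^2)   [inverse elimination on a] = x^2*y^2 - x*y*z - x^2 - y^2 + 2
apply: tr(b^3) = tr(b)*tr(b^2) - tr(b)   [square of b] = y^3 - 3*y
tr(b^3 a) = tr(b)*tr(b a b) - tr(b a)   [square of b] = y^2*z - x*y - z
tr(b^2 a^-1 b) = tr(b^3)*tr(a) - tr(b^3 a)   [inverse elimination on a] = x*y^3 - y^2*z - 2*x*y + z
tr(a b a b) = tr(b a)*tr(b a) - tr(1)   [split at a repeated b] = z^2 - 2
apply: tr(a b a) = tr(a)*tr(b a) - tr(b)   [square of a] = x*z - y
apply: tr(b a b^2 a) = tr(b)*tr(a b a b) - tr(a b a)   [square of b] = y*z^2 - x*z - y
tr(b^2 a^-1 b a) = tr(b a b^2)*tr(a) - tr(b a b^2 a)   [inverse elimination on a] = x*y^2*z - x^2*y - y*z^2 + y
tr(a^-1 b^2 a^-1 b) = tr(b^2 a^-1 b)*tr(a) - tr(b^2 a^-1 b a)   [inverse elimination on a] = x^2*y^3 - 2*x*y^2*z - x^2*y + y*z^2 + x*z - y
tr(b^2 a^-1 b^-1 a^-1) = tr(a^-1 b^2 a^-1)*tr(b) - tr(a^-1 b^2 a^-1 b)   [inverse elimination on b] = x*y^2*z - y^3 - y*z^2 - x*z + 3*y
tr(b a^-1) = tr(b)*tr(a) - tr(b a) = x*y - z
tr(b^3 a b) = tr(b)*tr(a b^3) - tr(a b^2)  (reduce the b square) = y^3*z - x*y^2 - 2*y*z + x
tr(b^3 a b a) = tr(b)*tr(a b a b^2) - tr(a b a b)  (reduce the b square) = y^2*z^2 - x*y*z - y^2 - z^2 + 2
apply: tr(a^-1 b^3 a b) = tr(b^3 a b)*tr(a) - tr(b^3 a b a)  (eliminate a^-1) = x*y^3*z - x^2*y^2 - y^2*z^2 - x*y*z + x^2 + y^2 + z^2 - 2
tr(b^-1 a^-1 b^3 a) = tr(a^-1 b^3 a)*tr(b) - tr(a^-1 b^3 a b)  (eliminate b^-1) = -x*y^3*z + x^2*y^2 + y^4 + y^2*z^2 + x*y*z - x^2 - 4*y^2 - z^2 + 2
use: tr(b^2 a^-1 b^-1 a^-1 b) = tr(b^-1 a^-1 b^3)*tr(a) - tr(b^-1 a^-1 b^3 a)  (eliminate a^-1) = x*y^3*z - y^4 - y^2*z^2 - 2*x*y*z + 4*y^2 + z^2 - 2
assemble the triple (tr(r) - 2; tr(r a) - x; tr(r b) - y)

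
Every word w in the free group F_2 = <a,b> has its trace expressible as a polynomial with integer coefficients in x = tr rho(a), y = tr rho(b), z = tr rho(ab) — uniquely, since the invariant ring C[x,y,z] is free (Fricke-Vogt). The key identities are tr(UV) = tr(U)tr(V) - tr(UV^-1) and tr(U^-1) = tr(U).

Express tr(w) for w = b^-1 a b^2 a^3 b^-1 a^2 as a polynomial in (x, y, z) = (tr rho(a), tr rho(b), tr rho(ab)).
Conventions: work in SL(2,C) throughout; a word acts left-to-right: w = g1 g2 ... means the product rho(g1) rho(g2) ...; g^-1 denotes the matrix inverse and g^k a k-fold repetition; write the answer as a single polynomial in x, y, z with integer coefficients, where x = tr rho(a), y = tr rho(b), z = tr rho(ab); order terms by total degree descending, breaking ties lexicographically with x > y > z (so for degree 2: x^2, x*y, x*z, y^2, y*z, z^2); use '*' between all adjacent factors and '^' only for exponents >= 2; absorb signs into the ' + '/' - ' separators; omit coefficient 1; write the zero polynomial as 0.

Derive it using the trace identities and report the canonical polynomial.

x^5*y^3*z - x^6*y^2 - x^4*y^4 - 2*x^4*y^2*z^2 + 2*x^5*y*z - x^3*y^3*z + x^3*y*z^3 + 5*x^4*y^2 - x^4*z^2 + 2*x^2*y^4 + 3*x^2*y^2*z^2 - 7*x^3*y*z - x*y*z^3 - 7*x^2*y^2 + 2*x^2*z^2 - y^4 - y^2*z^2 + 4*x*y*z + x^2 + 4*y^2 - 2

next, trace(b a^2) = trace(a)*trace(b a) - trace(b)   [square of a] = x*z - y
next, trace(a^2 b a) = trace(a)*trace(b a^2) - trace(b a)   [square of a] = x^2*z - x*y - z
trace(a^2 b a^2) = trace(a)*trace(a^2 b a) - trace(a^2 b)   [square of a] = x^3*z - x^2*y - 2*x*z + y
next, trace(a^5 b) = trace(a)*trace(a^2 b a^2) - trace(a^2 b a)   [square of a] = x^4*z - x^3*y - 3*x^2*z + 2*x*y + z
trace(a^2) = trace(a)*trace(a) - trace(1)   [square of a] = x^2 - 2
trace(a^3) = trace(a)*trace(a^2) - trace(a)   [square of a] = x^3 - 3*x
trace(a^4) = trace(a)*trace(a^3) - trace(a^2)   [square of a] = x^4 - 4*x^2 + 2
and trace(a^5) = trace(a)*trace(a^4) - trace(a^3)   [square of a] = x^5 - 5*x^3 + 5*x
trace(b^2 a^5) = trace(b)*trace(a^5 b) - trace(a^5)   [square of b] = x^4*y*z - x^5 - x^3*y^2 - 3*x^2*y*z + 5*x^3 + 2*x*y^2 + y*z - 5*x
trace(b^2 a^2) = trace(b)*trace(a^2 b) - trace(a^2)   [square of b] = x*y*z - x^2 - y^2 + 2
trace(b^2 a) = trace(b)*trace(a b) - trace(a)   [square of b] = y*z - x
and trace(b^2 a^3) = trace(a)*trace(b^2 a^2) - trace(b^2 a)   [square of a] = x^2*y*z - x^3 - x*y^2 - y*z + 3*x
trace(b^2 a^4) = trace(a)*trace(b^2 a^3) - trace(b^2 a^2)   [square of a] = x^3*y*z - x^4 - x^2*y^2 - 2*x*y*z + 4*x^2 + y^2 - 2
and trace(a^3 b^2 a^3) = trace(a)*trace(b^2 a^5) - trace(b^2 a^4)   [square of a] = x^5*y*z - x^6 - x^4*y^2 - 4*x^3*y*z + 6*x^4 + 3*x^2*y^2 + 3*x*y*z - 9*x^2 - y^2 + 2
next, trace(b a b a) = trace(b a)*trace(b a) - trace(1)   [split at a repeated b] = z^2 - 2
trace(a^2 b a b) = trace(a)*trace(b a b a) - trace(b a b)   [square of a] = x*z^2 - y*z - x
trace(b^2 a^2 b a) = trace(b)*trace(a^2 b a b) - trace(a^2 b a)   [square of b] = x*y*z^2 - x^2*z - y^2*z + z
trace(b^2 a^2 b) = trace(b)*trace(a^2 b^2) - trace(a^2 b)   [square of b] = x*y^2*z - x^2*y - y^3 - x*z + 3*y
trace(a b^2 a^2 b a) = trace(a)*trace(b^2 a^2 b a) - trace(b^2 a^2 b)   [square of a] = x^2*y*z^2 - x^3*z - 2*x*y^2*z + x^2*y + y^3 + 2*x*z - 3*y
trace(b a^3 b^2 a^2) = trace(a)*trace(a b^2 a^2 b a) - trace(a b^2 a^2 b)   [square of a] = x^3*y*z^2 - x^4*z - 2*x^2*y^2*z + x^3*y + x*y^3 - x*y*z^2 + 3*x^2*z + y^2*z - 3*x*y - z
trace(a b a^3 b) = trace(a)*trace(b a b a^2) - trace(b a b a)   [square of a] = x^2*z^2 - x*y*z - x^2 - z^2 + 2
next, trace(b a^3 b^2 a) = trace(b)*trace(a b a^3 b) - trace(a b a^3)   [square of b] = x^2*y*z^2 - x^3*z - x*y^2*z - y*z^2 + 2*x*z + y
trace(a^3 b^2 a^3 b) = trace(a)*trace(b a^3 b^2 a^2) - trace(b a^3 b^2 a)   [square of a] = x^4*y*z^2 - x^5*z - 2*x^3*y^2*z + x^4*y + x^2*y^3 - 2*x^2*y*z^2 + 4*x^3*z + 2*x*y^2*z - 3*x^2*y + y*z^2 - 3*x*z - y
and trace(a b^2 a^3 b^-1 a^2) = trace(a^3 b^2 a^3)*trace(b) - trace(a^3 b^2 a^3 b)   [inverse elimination on b] = x^5*y^2*z - x^6*y - x^4*y^3 - x^4*y*z^2 + x^5*z - 2*x^3*y^2*z + 5*x^4*y + 2*x^2*y^3 + 2*x^2*y*z^2 - 4*x^3*z + x*y^2*z - 6*x^2*y - y^3 - y*z^2 + 3*x*z + 3*y
and trace(b a b^2 a^3) = trace(b)*trace(a^3 b a b) - trace(a^3 b a)   [square of b] = x^2*y*z^2 - x^3*z - x*y^2*z - y*z^2 + 2*x*z + y
and trace(a^2 b a b^2 a^2) = trace(a)*trace(b a b^2 a^3) - trace(b a b^2 a^2)   [square of a] = x^3*y*z^2 - x^4*z - x^2*y^2*z - 2*x*y*z^2 + 3*x^2*z + y^2*z + x*y - z
and trace(a^2 b a b^2 a^3) = trace(a)*trace(a^2 b a b^2 a^2) - trace(a^2 b a b^2 a)   [square of a] = x^4*y*z^2 - x^5*z - x^3*y^2*z - 3*x^2*y*z^2 + 4*x^3*z + 2*x*y^2*z + x^2*y + y*z^2 - 3*x*z - y
and trace(a b a b a b) = trace(b a)*trace(b a b a) - trace(b^-1 a^-1)   [split at a repeated b] = z^3 - 3*z
trace(b a b a b^2 a) = trace(b)*trace(a b a b a b) - trace(a b a b a)   [square of b] = y*z^3 - x*z^2 - 2*y*z + x
and trace(a b a b^2) = trace(b)*trace(a b a b) - trace(a b a)   [square of b] = y*z^2 - x*z - y
next, trace(b a b a b^2) = trace(b)*trace(a b a b^2) - trace(a b a b)   [square of b] = y^2*z^2 - x*y*z - y^2 - z^2 + 2
trace(a b a b a b^2 a) = trace(a)*trace(b a b a b^2 a) - trace(b a b a b^2)   [square of a] = x*y*z^3 - x^2*z^2 - y^2*z^2 - x*y*z + x^2 + y^2 + z^2 - 2
trace(b a b^2 a^3 b a) = trace(a)*trace(a b a b a b^2 a) - trace(a b a b a b^2)   [square of a] = x^2*y*z^3 - x^3*z^2 - x*y^2*z^2 - x^2*y*z - y*z^3 + x^3 + x*y^2 + 2*x*z^2 + 2*y*z - 3*x
trace(b a b^2 a^3 b) = trace(b)*trace(a^3 b^2 a b) - trace(a^3 b^2 a)   [square of b] = x^2*y^2*z^2 - 2*x^3*y*z - x*y^3*z + x^4 + x^2*y^2 - y^2*z^2 + 4*x*y*z - 4*x^2 + 2
trace(a^2 b a b^2 a^3 b) = trace(a)*trace(b a b^2 a^3 b a) - trace(b a b^2 a^3 b)   [square of a] = x^3*y*z^3 - x^4*z^2 - 2*x^2*y^2*z^2 + x^3*y*z + x*y^3*z - x*y*z^3 + 2*x^2*z^2 + y^2*z^2 - 2*x*y*z + x^2 - 2
trace(a b^2 a^3 b^-1 a^2 b) = trace(a^2 b a b^2 a^3)*trace(b) - trace(a^2 b a b^2 a^3 b)   [inverse elimination on b] = x^4*y^2*z^2 - x^5*y*z - x^3*y^3*z - x^3*y*z^3 + x^4*z^2 - x^2*y^2*z^2 + 3*x^3*y*z + x*y^3*z + x*y*z^3 + x^2*y^2 - 2*x^2*z^2 - x*y*z - x^2 - y^2 + 2
and trace(b^-1 a b^2 a^3 b^-1 a^2) = trace(a b^2 a^3 b^-1 a^2)*trace(b) - trace(a b^2 a^3 b^-1 a^2 b)   [inverse elimination on b] = x^5*y^3*z - x^6*y^2 - x^4*y^4 - 2*x^4*y^2*z^2 + 2*x^5*y*z - x^3*y^3*z + x^3*y*z^3 + 5*x^4*y^2 - x^4*z^2 + 2*x^2*y^4 + 3*x^2*y^2*z^2 - 7*x^3*y*z - x*y*z^3 - 7*x^2*y^2 + 2*x^2*z^2 - y^4 - y^2*z^2 + 4*x*y*z + x^2 + 4*y^2 - 2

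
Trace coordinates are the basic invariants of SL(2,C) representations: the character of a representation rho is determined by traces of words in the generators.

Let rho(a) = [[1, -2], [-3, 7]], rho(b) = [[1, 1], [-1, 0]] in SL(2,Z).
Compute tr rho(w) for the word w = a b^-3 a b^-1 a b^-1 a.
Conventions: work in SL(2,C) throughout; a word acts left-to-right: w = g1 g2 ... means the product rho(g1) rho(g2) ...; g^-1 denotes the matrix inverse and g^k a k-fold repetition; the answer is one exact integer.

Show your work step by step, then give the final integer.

rho(a) = [[1, -2], [-3, 7]]
... * rho(b^-1) = [[0, -1], [1, 1]]  ->  [[-2, -3], [7, 10]]
... * rho(b^-1) = [[0, -1], [1, 1]]  ->  [[-3, -1], [10, 3]]
... * rho(b^-1) = [[0, -1], [1, 1]]  ->  [[-1, 2], [3, -7]]
... * rho(a) = [[1, -2], [-3, 7]]  ->  [[-7, 16], [24, -55]]
... * rho(b^-1) = [[0, -1], [1, 1]]  ->  [[16, 23], [-55, -79]]
... * rho(a) = [[1, -2], [-3, 7]]  ->  [[-53, 129], [182, -443]]
... * rho(b^-1) = [[0, -1], [1, 1]]  ->  [[129, 182], [-443, -625]]
... * rho(a) = [[1, -2], [-3, 7]]  ->  [[-417, 1016], [1432, -3489]]
tr = -417 + -3489 = -3906

-3906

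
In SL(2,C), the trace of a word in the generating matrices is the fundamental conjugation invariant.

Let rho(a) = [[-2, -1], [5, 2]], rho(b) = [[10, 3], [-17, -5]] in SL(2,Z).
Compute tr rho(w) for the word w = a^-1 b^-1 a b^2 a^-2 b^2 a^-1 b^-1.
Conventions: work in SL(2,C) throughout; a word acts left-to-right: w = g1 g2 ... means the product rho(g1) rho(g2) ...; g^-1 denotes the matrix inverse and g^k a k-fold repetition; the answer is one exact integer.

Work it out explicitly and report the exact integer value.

rho(a^-1) = [[2, 1], [-5, -2]]
... * rho(b^-1) = [[-5, -3], [17, 10]]  ->  [[7, 4], [-9, -5]]
... * rho(a) = [[-2, -1], [5, 2]]  ->  [[6, 1], [-7, -1]]
... * rho(b) = [[10, 3], [-17, -5]]  ->  [[43, 13], [-53, -16]]
... * rho(b) = [[10, 3], [-17, -5]]  ->  [[209, 64], [-258, -79]]
... * rho(a^-1) = [[2, 1], [-5, -2]]  ->  [[98, 81], [-121, -100]]
... * rho(a^-1) = [[2, 1], [-5, -2]]  ->  [[-209, -64], [258, 79]]
... * rho(b) = [[10, 3], [-17, -5]]  ->  [[-1002, -307], [1237, 379]]
... * rho(b) = [[10, 3], [-17, -5]]  ->  [[-4801, -1471], [5927, 1816]]
... * rho(a^-1) = [[2, 1], [-5, -2]]  ->  [[-2247, -1859], [2774, 2295]]
... * rho(b^-1) = [[-5, -3], [17, 10]]  ->  [[-20368, -11849], [25145, 14628]]
tr = -20368 + 14628 = -5740

-5740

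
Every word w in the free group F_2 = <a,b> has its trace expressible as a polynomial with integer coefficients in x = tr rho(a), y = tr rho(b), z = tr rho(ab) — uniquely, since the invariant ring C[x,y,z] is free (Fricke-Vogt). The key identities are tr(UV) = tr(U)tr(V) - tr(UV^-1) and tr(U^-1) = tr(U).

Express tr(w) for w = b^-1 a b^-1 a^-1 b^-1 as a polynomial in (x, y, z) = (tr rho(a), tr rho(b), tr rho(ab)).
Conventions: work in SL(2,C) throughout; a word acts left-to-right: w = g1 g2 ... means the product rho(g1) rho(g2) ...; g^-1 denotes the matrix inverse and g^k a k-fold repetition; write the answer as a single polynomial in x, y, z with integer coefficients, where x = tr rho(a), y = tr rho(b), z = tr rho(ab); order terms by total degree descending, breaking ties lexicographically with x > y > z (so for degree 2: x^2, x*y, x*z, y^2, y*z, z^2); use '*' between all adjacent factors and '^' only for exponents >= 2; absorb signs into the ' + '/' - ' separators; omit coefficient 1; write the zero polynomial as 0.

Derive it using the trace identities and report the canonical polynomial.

x*y^2*z - x^2*y - y*z^2 + y

reduce: tr(a b^-1) = tr(a)*tr(b) - tr(a b)  (eliminate b^-1) = x*y - z
so tr(b^-1 a b^-1) = tr(a b^-1)*tr(b) - tr(a)  (eliminate b^-1) = x*y^2 - y*z - x
reduce: tr(b^-2 a b^-1) = tr(b^-1 a b^-1)*tr(b) - tr(b^-1 a)  (eliminate b^-1) = x*y^3 - y^2*z - 2*x*y + z
so tr(a^2) = tr(a)*tr(a) - tr(1)  (reduce the a square) = x^2 - 2
tr(a^2 b) = tr(a)*tr(b a) - tr(b)  (reduce the a square) = x*z - y
tr(a b^-1 a) = tr(a^2)*tr(b) - tr(a^2 b)  (eliminate b^-1) = x^2*y - x*z - y
tr(a b a b) = tr(a b)*tr(a b) - tr(1)  (split on a) = z^2 - 2
so tr(a b^-1 a b) = tr(a b a)*tr(b) - tr(a b a b)  (eliminate b^-1) = x*y*z - y^2 - z^2 + 2
tr(a b^-1 a b^-1) = tr(a b^-1 a)*tr(b) - tr(a b^-1 a b)  (eliminate b^-1) = x^2*y^2 - 2*x*y*z + z^2 - 2
so tr(b^-2 a b^-1 a) = tr(a b^-1 a b^-1)*tr(b) - tr(a b^-1 a)  (eliminate b^-1) = x^2*y^3 - 2*x*y^2*z - x^2*y + y*z^2 + x*z - y
tr(b^-1 a b^-1 a^-1 b^-1) = tr(b^-2 a b^-1)*tr(a) - tr(b^-2 a b^-1 a)  (eliminate a^-1) = x*y^2*z - x^2*y - y*z^2 + y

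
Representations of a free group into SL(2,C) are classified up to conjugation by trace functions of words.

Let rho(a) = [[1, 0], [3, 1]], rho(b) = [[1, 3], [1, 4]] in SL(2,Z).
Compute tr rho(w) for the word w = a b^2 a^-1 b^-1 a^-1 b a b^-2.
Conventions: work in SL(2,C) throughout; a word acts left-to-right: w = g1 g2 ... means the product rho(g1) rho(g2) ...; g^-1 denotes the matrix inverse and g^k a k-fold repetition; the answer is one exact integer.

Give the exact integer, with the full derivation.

171398

rho(a) = [[1, 0], [3, 1]]
... * rho(b) = [[1, 3], [1, 4]]  ->  [[1, 3], [4, 13]]
... * rho(b) = [[1, 3], [1, 4]]  ->  [[4, 15], [17, 64]]
... * rho(a^-1) = [[1, 0], [-3, 1]]  ->  [[-41, 15], [-175, 64]]
... * rho(b^-1) = [[4, -3], [-1, 1]]  ->  [[-179, 138], [-764, 589]]
... * rho(a^-1) = [[1, 0], [-3, 1]]  ->  [[-593, 138], [-2531, 589]]
... * rho(b) = [[1, 3], [1, 4]]  ->  [[-455, -1227], [-1942, -5237]]
... * rho(a) = [[1, 0], [3, 1]]  ->  [[-4136, -1227], [-17653, -5237]]
... * rho(b^-1) = [[4, -3], [-1, 1]]  ->  [[-15317, 11181], [-65375, 47722]]
... * rho(b^-1) = [[4, -3], [-1, 1]]  ->  [[-72449, 57132], [-309222, 243847]]
tr = -72449 + 243847 = 171398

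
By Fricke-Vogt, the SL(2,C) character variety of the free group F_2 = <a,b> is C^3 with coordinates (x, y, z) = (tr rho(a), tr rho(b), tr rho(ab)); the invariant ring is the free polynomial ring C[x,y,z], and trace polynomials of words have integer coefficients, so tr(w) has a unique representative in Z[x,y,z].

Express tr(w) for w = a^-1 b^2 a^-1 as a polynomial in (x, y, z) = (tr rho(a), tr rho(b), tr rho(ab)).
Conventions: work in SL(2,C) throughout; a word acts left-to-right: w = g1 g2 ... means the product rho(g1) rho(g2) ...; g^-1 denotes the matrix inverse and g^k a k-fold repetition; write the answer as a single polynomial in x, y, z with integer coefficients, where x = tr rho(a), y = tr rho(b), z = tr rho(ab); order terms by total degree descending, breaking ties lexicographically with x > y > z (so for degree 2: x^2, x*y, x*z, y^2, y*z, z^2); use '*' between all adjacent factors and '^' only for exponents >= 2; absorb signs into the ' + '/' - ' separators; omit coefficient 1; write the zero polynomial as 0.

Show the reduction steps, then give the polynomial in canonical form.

apply: trace(b^2) = trace(b) trace(b) - trace(1) = y^2 - 2
apply: trace(b^2 a) = trace(b) trace(a b) - trace(a) = y*z - x
trace(b^2 a^-1) = trace(b^2) trace(a) - trace(b^2 a) = x*y^2 - y*z - x
use: trace(a^-1 b^2 a^-1) = trace(b^2 a^-1) trace(a) - trace(b^2) = x^2*y^2 - x*y*z - x^2 - y^2 + 2

x^2*y^2 - x*y*z - x^2 - y^2 + 2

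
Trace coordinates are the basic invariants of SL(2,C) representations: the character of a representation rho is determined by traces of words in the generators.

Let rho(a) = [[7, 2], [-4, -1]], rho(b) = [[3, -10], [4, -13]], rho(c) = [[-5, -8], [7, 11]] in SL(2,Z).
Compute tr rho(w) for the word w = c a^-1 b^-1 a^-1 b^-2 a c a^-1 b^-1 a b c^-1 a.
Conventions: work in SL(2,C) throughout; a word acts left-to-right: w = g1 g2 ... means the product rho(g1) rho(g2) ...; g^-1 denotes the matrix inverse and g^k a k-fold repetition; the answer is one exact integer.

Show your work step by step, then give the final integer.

-4910204495820

rho(c) = [[-5, -8], [7, 11]]
... * rho(a^-1) = [[-1, -2], [4, 7]]  ->  [[-27, -46], [37, 63]]
... * rho(b^-1) = [[-13, 10], [-4, 3]]  ->  [[535, -408], [-733, 559]]
... * rho(a^-1) = [[-1, -2], [4, 7]]  ->  [[-2167, -3926], [2969, 5379]]
... * rho(b^-1) = [[-13, 10], [-4, 3]]  ->  [[43875, -33448], [-60113, 45827]]
... * rho(b^-1) = [[-13, 10], [-4, 3]]  ->  [[-436583, 338406], [598161, -463649]]
... * rho(a) = [[7, 2], [-4, -1]]  ->  [[-4409705, -1211572], [6041723, 1659971]]
... * rho(c) = [[-5, -8], [7, 11]]  ->  [[13567521, 21950348], [-18588818, -30074103]]
... * rho(a^-1) = [[-1, -2], [4, 7]]  ->  [[74233871, 126517394], [-101707594, -173341085]]
... * rho(b^-1) = [[-13, 10], [-4, 3]]  ->  [[-1471109899, 1121890892], [2015563062, -1537099195]]
... * rho(a) = [[7, 2], [-4, -1]]  ->  [[-14785332861, -4064110690], [20257338214, 5568225319]]
... * rho(b) = [[3, -10], [4, -13]]  ->  [[-60612441343, 200686767580], [83044915918, -274960311287]]
... * rho(c^-1) = [[11, 8], [-7, -5]]  ->  [[-2071544227833, -1488333368644], [2838216254107, 2039160883779]]
... * rho(a) = [[7, 2], [-4, -1]]  ->  [[-8547476120255, -2654755087022], [11710870243633, 3637271624435]]
tr = -8547476120255 + 3637271624435 = -4910204495820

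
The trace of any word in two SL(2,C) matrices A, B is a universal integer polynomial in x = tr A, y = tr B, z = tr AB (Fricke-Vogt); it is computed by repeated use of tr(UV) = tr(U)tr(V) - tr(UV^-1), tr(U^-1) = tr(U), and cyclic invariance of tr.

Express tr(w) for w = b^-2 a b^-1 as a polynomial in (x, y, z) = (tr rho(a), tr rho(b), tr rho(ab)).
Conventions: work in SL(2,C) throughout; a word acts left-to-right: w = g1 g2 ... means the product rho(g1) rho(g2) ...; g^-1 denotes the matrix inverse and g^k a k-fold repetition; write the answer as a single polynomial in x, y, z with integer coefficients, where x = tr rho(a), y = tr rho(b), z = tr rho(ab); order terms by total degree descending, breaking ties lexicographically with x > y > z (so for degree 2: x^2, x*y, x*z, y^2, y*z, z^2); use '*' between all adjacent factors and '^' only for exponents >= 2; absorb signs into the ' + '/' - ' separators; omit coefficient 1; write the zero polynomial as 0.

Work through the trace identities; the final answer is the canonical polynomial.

x*y^3 - y^2*z - 2*x*y + z

reduce: trace(a b^-1) = trace(a)*trace(b) - trace(a b) = x*y - z
so trace(b^-2 a) = trace(a b^-1)*trace(b) - trace(a) = x*y^2 - y*z - x
trace(b^-2 a b^-1) = trace(b^-2 a)*trace(b) - trace(b^-2 a b) = x*y^3 - y^2*z - 2*x*y + z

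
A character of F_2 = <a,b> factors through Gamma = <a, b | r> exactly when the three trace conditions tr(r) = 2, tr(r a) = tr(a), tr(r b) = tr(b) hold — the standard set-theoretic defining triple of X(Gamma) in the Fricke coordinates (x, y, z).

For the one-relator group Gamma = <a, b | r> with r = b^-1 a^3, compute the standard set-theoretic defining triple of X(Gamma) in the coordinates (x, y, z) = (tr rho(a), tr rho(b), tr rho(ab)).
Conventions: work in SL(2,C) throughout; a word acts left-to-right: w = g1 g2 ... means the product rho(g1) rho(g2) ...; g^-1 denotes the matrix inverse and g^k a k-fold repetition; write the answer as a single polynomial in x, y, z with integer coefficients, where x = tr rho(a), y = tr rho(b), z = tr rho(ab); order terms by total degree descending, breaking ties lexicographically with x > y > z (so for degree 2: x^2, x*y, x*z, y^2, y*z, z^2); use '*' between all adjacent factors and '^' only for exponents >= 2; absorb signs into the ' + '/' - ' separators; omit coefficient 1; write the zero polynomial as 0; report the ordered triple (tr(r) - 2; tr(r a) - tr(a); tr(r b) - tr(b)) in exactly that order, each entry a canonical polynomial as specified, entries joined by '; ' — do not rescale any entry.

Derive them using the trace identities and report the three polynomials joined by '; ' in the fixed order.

x^3*y - x^2*z - 2*x*y + z - 2; x^4*y - x^3*z - 3*x^2*y + 2*x*z - x + y; x^3 - 3*x - y

trace(a^2) = trace(a) * trace(a) - trace(1)   [square of a] = x^2 - 2
trace(a^3) = trace(a) * trace(a^2) - trace(a)   [square of a] = x^3 - 3*x
trace(b a^2) = trace(a) * trace(b a) - trace(b)   [square of a] = x*z - y
trace(a^3 b) = trace(a) * trace(b a^2) - trace(b a)   [square of a] = x^2*z - x*y - z
trace(b^-1 a^3) = trace(a^3) * trace(b) - trace(a^3 b)   [inverse elimination on b] = x^3*y - x^2*z - 2*x*y + z
trace(a^4) = trace(a) * trace(a^3) - trace(a^2) = x^4 - 4*x^2 + 2
trace(a^4 b) = trace(a) * trace(b a^3) - trace(b a^2) = x^3*z - x^2*y - 2*x*z + y
trace(b^-1 a^4) = trace(a^4) * trace(b) - trace(a^4 b) = x^4*y - x^3*z - 3*x^2*y + 2*x*z + y
assemble the triple (trace(r) - 2; trace(r a) - x; trace(r b) - y)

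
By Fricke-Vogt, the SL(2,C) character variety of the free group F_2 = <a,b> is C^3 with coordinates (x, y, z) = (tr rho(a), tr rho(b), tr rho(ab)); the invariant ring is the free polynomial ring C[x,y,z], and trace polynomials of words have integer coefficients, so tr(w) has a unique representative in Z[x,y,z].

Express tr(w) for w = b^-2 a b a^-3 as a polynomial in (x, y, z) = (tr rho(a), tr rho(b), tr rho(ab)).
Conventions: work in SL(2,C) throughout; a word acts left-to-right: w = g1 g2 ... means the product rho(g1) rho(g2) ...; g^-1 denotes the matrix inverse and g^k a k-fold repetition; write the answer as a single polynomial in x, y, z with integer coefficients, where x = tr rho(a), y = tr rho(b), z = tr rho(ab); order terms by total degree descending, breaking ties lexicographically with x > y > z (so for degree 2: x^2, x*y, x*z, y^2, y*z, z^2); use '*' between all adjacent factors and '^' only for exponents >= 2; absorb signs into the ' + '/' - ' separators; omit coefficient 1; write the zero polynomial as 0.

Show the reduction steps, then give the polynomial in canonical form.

trace(b a^-1) = trace(b) trace(a) - trace(b a)  (eliminate a^-1) = x*y - z
so trace(b a b) = trace(b) trace(a b) - trace(a)  (reduce the b square) = y*z - x
so trace(b a b a) = trace(a b) trace(a b) - trace(1)  (split on a) = z^2 - 2
trace(a^-1 b a b) = trace(b a b) trace(a) - trace(b a b a)  (eliminate a^-1) = x*y*z - x^2 - z^2 + 2
reduce: trace(a b a^-2 b) = trace(a^-1 b a b) trace(a) - trace(a^-1 b a b a)  (eliminate a^-1) = x^2*y*z - x^3 - x*z^2 - y*z + 3*x
trace(a^-2 b^-1 a b) = trace(a b a^-2) trace(b) - trace(a b a^-2 b)  (eliminate b^-1) = -x^2*y*z + x^3 + x*y^2 + x*z^2 - 3*x
trace(a^-1 b^-1 a b) = trace(a b a^-1) trace(b) - trace(a b a^-1 b)  (eliminate b^-1) = -x*y*z + x^2 + y^2 + z^2 - 2
trace(b^-1 a b a^-3) = trace(a^-2 b^-1 a b) trace(a) - trace(a^-2 b^-1 a b a)  (eliminate a^-1) = -x^3*y*z + x^4 + x^2*y^2 + x^2*z^2 + x*y*z - 4*x^2 - y^2 - z^2 + 2
trace(b a^-2) = trace(b a^-1) trace(a) - trace(b)  (eliminate a^-1) = x^2*y - x*z - y
trace(b^-2 a b a^-3) = trace(b^-1 a b a^-3) trace(b) - trace(b^-1 a b a^-3 b)  (eliminate b^-1) = -x^3*y^2*z + x^4*y + x^2*y^3 + x^2*y*z^2 + x*y^2*z - 5*x^2*y - y^3 - y*z^2 + x*z + 3*y

-x^3*y^2*z + x^4*y + x^2*y^3 + x^2*y*z^2 + x*y^2*z - 5*x^2*y - y^3 - y*z^2 + x*z + 3*y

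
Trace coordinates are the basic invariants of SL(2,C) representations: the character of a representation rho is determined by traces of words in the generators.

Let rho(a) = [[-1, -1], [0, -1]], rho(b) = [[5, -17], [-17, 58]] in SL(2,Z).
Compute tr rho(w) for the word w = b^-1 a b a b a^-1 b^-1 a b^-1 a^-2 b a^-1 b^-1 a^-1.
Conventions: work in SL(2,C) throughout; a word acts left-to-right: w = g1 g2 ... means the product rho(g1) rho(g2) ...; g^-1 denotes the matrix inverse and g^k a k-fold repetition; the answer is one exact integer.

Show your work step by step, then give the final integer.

-28259234951

rho(b^-1) = [[58, 17], [17, 5]]
... * rho(a) = [[-1, -1], [0, -1]]  ->  [[-58, -75], [-17, -22]]
... * rho(b) = [[5, -17], [-17, 58]]  ->  [[985, -3364], [289, -987]]
... * rho(a) = [[-1, -1], [0, -1]]  ->  [[-985, 2379], [-289, 698]]
... * rho(b) = [[5, -17], [-17, 58]]  ->  [[-45368, 154727], [-13311, 45397]]
... * rho(a^-1) = [[-1, 1], [0, -1]]  ->  [[45368, -200095], [13311, -58708]]
... * rho(b^-1) = [[58, 17], [17, 5]]  ->  [[-770271, -229219], [-225998, -67253]]
... * rho(a) = [[-1, -1], [0, -1]]  ->  [[770271, 999490], [225998, 293251]]
... * rho(b^-1) = [[58, 17], [17, 5]]  ->  [[61667048, 18092057], [18093151, 5308221]]
... * rho(a^-1) = [[-1, 1], [0, -1]]  ->  [[-61667048, 43574991], [-18093151, 12784930]]
... * rho(a^-1) = [[-1, 1], [0, -1]]  ->  [[61667048, -105242039], [18093151, -30878081]]
... * rho(b) = [[5, -17], [-17, 58]]  ->  [[2097449903, -7152378078], [615393132, -2098512265]]
... * rho(a^-1) = [[-1, 1], [0, -1]]  ->  [[-2097449903, 9249827981], [-615393132, 2713905397]]
... * rho(b^-1) = [[58, 17], [17, 5]]  ->  [[35594981303, 10592491554], [10443590093, 3107843741]]
... * rho(a^-1) = [[-1, 1], [0, -1]]  ->  [[-35594981303, 25002489749], [-10443590093, 7335746352]]
tr = -35594981303 + 7335746352 = -28259234951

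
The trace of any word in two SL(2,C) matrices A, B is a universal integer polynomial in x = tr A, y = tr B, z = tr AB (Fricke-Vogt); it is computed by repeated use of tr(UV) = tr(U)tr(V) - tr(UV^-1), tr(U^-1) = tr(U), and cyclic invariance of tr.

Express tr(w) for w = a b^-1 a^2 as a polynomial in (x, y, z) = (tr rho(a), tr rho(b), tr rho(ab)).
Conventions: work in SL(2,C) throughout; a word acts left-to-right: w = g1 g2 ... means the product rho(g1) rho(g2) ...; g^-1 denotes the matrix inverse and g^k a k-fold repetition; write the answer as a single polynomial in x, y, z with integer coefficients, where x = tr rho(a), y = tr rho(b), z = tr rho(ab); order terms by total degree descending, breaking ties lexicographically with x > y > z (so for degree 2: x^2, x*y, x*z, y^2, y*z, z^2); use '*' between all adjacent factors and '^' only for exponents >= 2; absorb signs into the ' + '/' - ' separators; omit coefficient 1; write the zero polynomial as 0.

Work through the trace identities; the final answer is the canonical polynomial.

x^3*y - x^2*z - 2*x*y + z

trace(a^2) = trace(a) trace(a) - trace(1)   [square of a] = x^2 - 2
trace(a^3) = trace(a) trace(a^2) - trace(a)   [square of a] = x^3 - 3*x
trace(a b a) = trace(a) trace(b a) - trace(b)   [square of a] = x*z - y
trace(a^3 b) = trace(a) trace(a b a) - trace(a b)   [square of a] = x^2*z - x*y - z
trace(a b^-1 a^2) = trace(a^3) trace(b) - trace(a^3 b)   [inverse elimination on b] = x^3*y - x^2*z - 2*x*y + z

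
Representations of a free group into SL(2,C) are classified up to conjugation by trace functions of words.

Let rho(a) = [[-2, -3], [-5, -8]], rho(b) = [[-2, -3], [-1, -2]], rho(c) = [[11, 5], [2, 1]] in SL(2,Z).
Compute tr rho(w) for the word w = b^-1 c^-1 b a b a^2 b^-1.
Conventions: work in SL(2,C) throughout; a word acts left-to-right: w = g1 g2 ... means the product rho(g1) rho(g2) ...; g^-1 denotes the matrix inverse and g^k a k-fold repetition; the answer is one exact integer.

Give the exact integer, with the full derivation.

rho(b^-1) = [[-2, 3], [1, -2]]
... * rho(c^-1) = [[1, -5], [-2, 11]]  ->  [[-8, 43], [5, -27]]
... * rho(b) = [[-2, -3], [-1, -2]]  ->  [[-27, -62], [17, 39]]
... * rho(a) = [[-2, -3], [-5, -8]]  ->  [[364, 577], [-229, -363]]
... * rho(b) = [[-2, -3], [-1, -2]]  ->  [[-1305, -2246], [821, 1413]]
... * rho(a) = [[-2, -3], [-5, -8]]  ->  [[13840, 21883], [-8707, -13767]]
... * rho(a) = [[-2, -3], [-5, -8]]  ->  [[-137095, -216584], [86249, 136257]]
... * rho(b^-1) = [[-2, 3], [1, -2]]  ->  [[57606, 21883], [-36241, -13767]]
tr = 57606 + -13767 = 43839

43839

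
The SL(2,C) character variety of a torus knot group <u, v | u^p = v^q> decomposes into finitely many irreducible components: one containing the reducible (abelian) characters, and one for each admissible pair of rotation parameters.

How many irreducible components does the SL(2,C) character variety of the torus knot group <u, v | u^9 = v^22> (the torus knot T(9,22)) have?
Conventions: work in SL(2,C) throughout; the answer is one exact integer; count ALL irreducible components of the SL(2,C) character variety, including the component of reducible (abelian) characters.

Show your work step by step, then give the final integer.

85

Gamma = < u, v | u^9 = v^22 > (torus knot T(9,22)); the central element u^9 = v^22 acts as +I or -I in any irreducible SL(2,C) representation.
So on each irreducible component the traces are pinned: tr(u) = 2*cos(pi*alpha/9) with 1 <= alpha <= 8, tr(v) = 2*cos(pi*beta/22) with 1 <= beta <= 21.
u^9 = (-1)^alpha I and v^22 = (-1)^beta I must agree, so alpha and beta have equal parity.
count pairs: odd alpha (4 choices) x odd beta (11), plus even alpha (4) x even beta (10): 4*11 + 4*10 = 84.
That is 84 components of irreducible characters, and with the reducible (abelian) component the total is 85.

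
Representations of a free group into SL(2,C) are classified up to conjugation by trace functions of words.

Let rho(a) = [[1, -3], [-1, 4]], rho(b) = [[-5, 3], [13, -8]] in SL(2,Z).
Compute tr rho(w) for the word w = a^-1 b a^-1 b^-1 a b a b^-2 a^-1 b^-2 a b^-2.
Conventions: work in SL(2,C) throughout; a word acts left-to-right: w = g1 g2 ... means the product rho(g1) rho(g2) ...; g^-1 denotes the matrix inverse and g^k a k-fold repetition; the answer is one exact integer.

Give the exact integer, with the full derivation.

rho(a^-1) = [[4, 3], [1, 1]]
... * rho(b) = [[-5, 3], [13, -8]]  ->  [[19, -12], [8, -5]]
... * rho(a^-1) = [[4, 3], [1, 1]]  ->  [[64, 45], [27, 19]]
... * rho(b^-1) = [[-8, -3], [-13, -5]]  ->  [[-1097, -417], [-463, -176]]
... * rho(a) = [[1, -3], [-1, 4]]  ->  [[-680, 1623], [-287, 685]]
... * rho(b) = [[-5, 3], [13, -8]]  ->  [[24499, -15024], [10340, -6341]]
... * rho(a) = [[1, -3], [-1, 4]]  ->  [[39523, -133593], [16681, -56384]]
... * rho(b^-1) = [[-8, -3], [-13, -5]]  ->  [[1420525, 549396], [599544, 231877]]
... * rho(b^-1) = [[-8, -3], [-13, -5]]  ->  [[-18506348, -7008555], [-7810753, -2958017]]
... * rho(a^-1) = [[4, 3], [1, 1]]  ->  [[-81033947, -62527599], [-34201029, -26390276]]
... * rho(b^-1) = [[-8, -3], [-13, -5]]  ->  [[1461130363, 555739836], [616681820, 234554467]]
... * rho(b^-1) = [[-8, -3], [-13, -5]]  ->  [[-18913660772, -7162090269], [-7982662631, -3022817795]]
... * rho(a) = [[1, -3], [-1, 4]]  ->  [[-11751570503, 28092621240], [-4959844836, 11856716713]]
... * rho(b^-1) = [[-8, -3], [-13, -5]]  ->  [[-271191512096, -105208394691], [-114458558581, -44404049057]]
... * rho(b^-1) = [[-8, -3], [-13, -5]]  ->  [[3537241227751, 1339616509743], [1492921106389, 565395921028]]
tr = 3537241227751 + 565395921028 = 4102637148779

4102637148779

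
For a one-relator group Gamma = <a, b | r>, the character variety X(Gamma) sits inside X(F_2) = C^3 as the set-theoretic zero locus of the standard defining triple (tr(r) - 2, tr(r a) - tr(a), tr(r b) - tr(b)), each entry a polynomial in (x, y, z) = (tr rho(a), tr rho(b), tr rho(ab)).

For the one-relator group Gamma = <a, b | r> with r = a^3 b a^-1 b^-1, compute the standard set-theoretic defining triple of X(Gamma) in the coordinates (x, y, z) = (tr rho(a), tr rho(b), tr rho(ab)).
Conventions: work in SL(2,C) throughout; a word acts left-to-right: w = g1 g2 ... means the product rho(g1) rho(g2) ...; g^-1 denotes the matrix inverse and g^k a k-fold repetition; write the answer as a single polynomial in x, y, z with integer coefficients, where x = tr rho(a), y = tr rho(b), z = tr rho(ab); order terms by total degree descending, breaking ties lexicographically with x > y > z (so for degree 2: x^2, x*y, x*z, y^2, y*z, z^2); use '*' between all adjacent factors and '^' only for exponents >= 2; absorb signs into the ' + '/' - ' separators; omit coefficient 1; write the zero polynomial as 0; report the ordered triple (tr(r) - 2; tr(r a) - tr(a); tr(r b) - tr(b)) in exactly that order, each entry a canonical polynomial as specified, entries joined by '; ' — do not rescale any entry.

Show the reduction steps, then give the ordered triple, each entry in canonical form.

-x^3*y*z + x^4 + x^2*y^2 + x^2*z^2 + x*y*z - 4*x^2 - y^2 - z^2; -x^4*y*z + x^5 + x^3*y^2 + x^3*z^2 + 2*x^2*y*z - 5*x^3 - 2*x*y^2 - 2*x*z^2 + 4*x; x*z - 2*y

trace(a^2) = trace(a) trace(a) - trace(1)  (reduce the a square) = x^2 - 2
trace(a^3) = trace(a) trace(a^2) - trace(a)  (reduce the a square) = x^3 - 3*x
so trace(b a^2) = trace(a) trace(b a) - trace(b)  (reduce the a square) = x*z - y
trace(a^2 b a) = trace(a) trace(b a^2) - trace(b a)  (reduce the a square) = x^2*z - x*y - z
reduce: trace(a^3 b a) = trace(a) trace(a^2 b a) - trace(a^2 b)  (reduce the a square) = x^3*z - x^2*y - 2*x*z + y
so trace(b a b a) = trace(a b) trace(a b) - trace(1)  (split on a) = z^2 - 2
reduce: trace(b a b) = trace(b) trace(a b) - trace(a)  (reduce the b square) = y*z - x
so trace(a b a b a) = trace(a) trace(b a b a) - trace(b a b)  (reduce the a square) = x*z^2 - y*z - x
so trace(a^3 b a b) = trace(a) trace(a b a b a) - trace(a b a b)  (reduce the a square) = x^2*z^2 - x*y*z - x^2 - z^2 + 2
so trace(b^-1 a^3 b a) = trace(a^3 b a) trace(b) - trace(a^3 b a b)  (eliminate b^-1) = x^3*y*z - x^2*y^2 - x^2*z^2 - x*y*z + x^2 + y^2 + z^2 - 2
trace(a^3 b a^-1 b^-1) = trace(b^-1 a^3 b) trace(a) - trace(b^-1 a^3 b a)  (eliminate a^-1) = -x^3*y*z + x^4 + x^2*y^2 + x^2*z^2 + x*y*z - 4*x^2 - y^2 - z^2 + 2
so trace(a^4) = trace(a) trace(a^3) - trace(a^2) = x^4 - 4*x^2 + 2
trace(a^4 b a) = trace(a) trace(a b a^3) - trace(a b a^2) = x^4*z - x^3*y - 3*x^2*z + 2*x*y + z
so trace(a^4 b a b) = trace(a) trace(a b a b a^2) - trace(a b a b a) = x^3*z^2 - x^2*y*z - x^3 - 2*x*z^2 + y*z + 3*x
trace(b^-1 a^4 b a) = trace(a^4 b a) trace(b) - trace(a^4 b a b) = x^4*y*z - x^3*y^2 - x^3*z^2 - 2*x^2*y*z + x^3 + 2*x*y^2 + 2*x*z^2 - 3*x
trace(a^3 b a^-1 b^-1 a) = trace(b^-1 a^4 b) trace(a) - trace(b^-1 a^4 b a) = -x^4*y*z + x^5 + x^3*y^2 + x^3*z^2 + 2*x^2*y*z - 5*x^3 - 2*x*y^2 - 2*x*z^2 + 5*x
assemble the triple (trace(r) - 2; trace(r a) - x; trace(r b) - y)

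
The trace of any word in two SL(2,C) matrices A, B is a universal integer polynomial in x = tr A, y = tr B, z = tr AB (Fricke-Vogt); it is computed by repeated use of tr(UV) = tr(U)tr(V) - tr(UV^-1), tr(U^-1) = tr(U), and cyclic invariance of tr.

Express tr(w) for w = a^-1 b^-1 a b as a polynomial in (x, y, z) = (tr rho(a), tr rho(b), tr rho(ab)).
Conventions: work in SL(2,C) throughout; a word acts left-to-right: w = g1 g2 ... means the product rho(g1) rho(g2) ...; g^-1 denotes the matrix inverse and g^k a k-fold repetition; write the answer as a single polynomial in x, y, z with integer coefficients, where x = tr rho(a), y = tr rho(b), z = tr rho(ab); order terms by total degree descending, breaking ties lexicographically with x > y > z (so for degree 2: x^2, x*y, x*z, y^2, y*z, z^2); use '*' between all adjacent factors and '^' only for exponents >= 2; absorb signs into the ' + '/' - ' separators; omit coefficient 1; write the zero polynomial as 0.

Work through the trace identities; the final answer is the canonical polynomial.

tr(a b a) = tr(a) tr(b a) - tr(b) = x*z - y
apply: tr(a b a b) = tr(a b) tr(a b) - tr(1) = z^2 - 2
apply: tr(b^-1 a b a) = tr(a b a) tr(b) - tr(a b a b) = x*y*z - y^2 - z^2 + 2
tr(a^-1 b^-1 a b) = tr(b^-1 a b) tr(a) - tr(b^-1 a b a) = -x*y*z + x^2 + y^2 + z^2 - 2

-x*y*z + x^2 + y^2 + z^2 - 2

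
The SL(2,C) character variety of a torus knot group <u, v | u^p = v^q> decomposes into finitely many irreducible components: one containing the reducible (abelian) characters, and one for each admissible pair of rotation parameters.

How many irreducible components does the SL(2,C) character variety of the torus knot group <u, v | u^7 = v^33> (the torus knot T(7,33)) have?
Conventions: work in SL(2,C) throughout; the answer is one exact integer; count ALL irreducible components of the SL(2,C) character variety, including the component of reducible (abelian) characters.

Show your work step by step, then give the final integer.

In the torus knot group T(7,33), u^7 = v^33 is central, so an irreducible representation sends it to +I or -I (Schur).
This locks tr(u) to 2*cos(pi*alpha/7), alpha in 1..6, and tr(v) to 2*cos(pi*beta/33), beta in 1..32, on each component of irreducible characters.
Consistency of u^7 = (-1)^alpha I with v^33 = (-1)^beta I forces alpha = beta (mod 2).
Enumerate parity-matched pairs: 3*16 odd-odd plus 3*16 even-even gives 96.
Total: 96 irreducible-character components + 1 reducible (abelian) component = 97.

97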